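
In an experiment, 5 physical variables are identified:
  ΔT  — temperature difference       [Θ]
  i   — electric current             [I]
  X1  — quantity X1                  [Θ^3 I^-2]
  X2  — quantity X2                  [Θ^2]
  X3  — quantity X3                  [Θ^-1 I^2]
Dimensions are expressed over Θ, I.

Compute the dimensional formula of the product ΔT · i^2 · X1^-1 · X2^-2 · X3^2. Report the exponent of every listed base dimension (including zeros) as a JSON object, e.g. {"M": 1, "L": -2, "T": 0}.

{"Θ": -8, "I": 8}

Dimensional matrix (Θ×I by ΔT×i×X1×X2×X3):
  Θ: [ 1  0  3  2 -1]
  I: [ 0  1 -2  0  2]
  [Θ]: (1)·1+(2)·0+(-1)·3+(-2)·2+(2)·-1 = -8
  [I]: (1)·0+(2)·1+(-1)·-2+(-2)·0+(2)·2 = 8
⇒ Θ^-8 I^8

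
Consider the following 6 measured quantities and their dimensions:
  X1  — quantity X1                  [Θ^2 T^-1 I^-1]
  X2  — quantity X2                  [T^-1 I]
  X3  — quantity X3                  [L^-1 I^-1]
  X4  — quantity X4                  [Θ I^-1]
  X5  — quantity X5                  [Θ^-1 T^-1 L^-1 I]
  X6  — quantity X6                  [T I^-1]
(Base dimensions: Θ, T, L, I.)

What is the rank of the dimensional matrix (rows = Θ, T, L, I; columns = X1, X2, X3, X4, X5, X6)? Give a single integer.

3

Write exponents as rows Θ,T,L,I / cols X1,X2,X3,X4,X5,X6:
  Θ: [ 2  0  0  1 -1  0]
  T: [-1 -1  0  0 -1  1]
  L: [ 0  0 -1  0 -1  0]
  I: [-1  1 -1 -1  1 -1]
Echelon form has 3 nonzero rows (pivots: X1,X2,X3)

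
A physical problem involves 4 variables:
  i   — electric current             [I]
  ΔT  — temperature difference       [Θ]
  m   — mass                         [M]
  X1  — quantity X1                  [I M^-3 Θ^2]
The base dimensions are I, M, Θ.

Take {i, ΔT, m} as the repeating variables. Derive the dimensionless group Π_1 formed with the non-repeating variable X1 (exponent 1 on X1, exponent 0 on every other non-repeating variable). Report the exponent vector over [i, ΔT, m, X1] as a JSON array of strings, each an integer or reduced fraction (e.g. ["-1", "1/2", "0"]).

["-1", "-2", "3", "1"]

Write exponents as rows I,M,Θ / cols i,ΔT,m,X1:
  I: [ 1  0  0  1]
  M: [ 0  0  1 -3]
  Θ: [ 0  1  0  2]
RREF → pivots at {i,ΔT,m} ⇒ r = 3
Repeat: i,ΔT,m; free: X1
RREF:
  r0: [   1    0    0    1]
  r1: [   0    1    0    2]
  r2: [   0    0    1   -3]
Fix exponent of X1 at 1; solve each RREF row for its pivot's exponent:
  r0: exp(i) + (1)·1 = 0 ⇒ exp(i) = -1
  r1: exp(ΔT) + (2)·1 = 0 ⇒ exp(ΔT) = -2
  r2: exp(m) + (-3)·1 = 0 ⇒ exp(m) = 3
Π_1 = i^-1 · ΔT^-2 · m^3 · X1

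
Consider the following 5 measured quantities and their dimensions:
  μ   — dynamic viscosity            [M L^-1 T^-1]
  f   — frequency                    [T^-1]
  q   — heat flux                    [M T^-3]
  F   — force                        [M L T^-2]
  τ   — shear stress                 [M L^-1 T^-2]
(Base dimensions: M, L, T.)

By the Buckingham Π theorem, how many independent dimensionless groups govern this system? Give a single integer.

Exponent matrix [M,L,T] × [μ,f,q,F,τ]:
  M: [ 1  0  1  1  1]
  L: [-1  0  0  1 -1]
  T: [-1 -1 -3 -2 -2]
Row reduction gives pivot columns μ,f,q; rank = 3
5 vars − rank 3 = 2 Π groups

2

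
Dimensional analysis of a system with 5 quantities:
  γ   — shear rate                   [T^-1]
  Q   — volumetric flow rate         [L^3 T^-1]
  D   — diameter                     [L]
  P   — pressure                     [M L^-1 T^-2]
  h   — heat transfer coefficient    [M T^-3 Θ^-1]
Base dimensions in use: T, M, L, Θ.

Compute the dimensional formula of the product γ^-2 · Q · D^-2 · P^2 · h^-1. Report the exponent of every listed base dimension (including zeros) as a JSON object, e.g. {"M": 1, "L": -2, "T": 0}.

Dimensional matrix (T×M×L×Θ by γ×Q×D×P×h):
  T: [-1 -1  0 -2 -3]
  M: [ 0  0  0  1  1]
  L: [ 0  3  1 -1  0]
  Θ: [ 0  0  0  0 -1]
  [T]: (-2)·-1+(1)·-1+(-2)·0+(2)·-2+(-1)·-3 = 0
  [M]: (-2)·0+(1)·0+(-2)·0+(2)·1+(-1)·1 = 1
  [L]: (-2)·0+(1)·3+(-2)·1+(2)·-1+(-1)·0 = -1
  [Θ]: (-2)·0+(1)·0+(-2)·0+(2)·0+(-1)·-1 = 1
⇒ M L^-1 Θ

{"T": 0, "M": 1, "L": -1, "Θ": 1}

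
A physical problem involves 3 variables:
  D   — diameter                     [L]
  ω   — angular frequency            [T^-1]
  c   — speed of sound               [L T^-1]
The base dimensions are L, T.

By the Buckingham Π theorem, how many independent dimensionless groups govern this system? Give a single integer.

1

Dimensional matrix (L×T by D×ω×c):
  L: [ 1  0  1]
  T: [ 0 -1 -1]
Row reduction gives pivot columns D,ω; rank = 2
Π count = n − r = 3 − 2 = 1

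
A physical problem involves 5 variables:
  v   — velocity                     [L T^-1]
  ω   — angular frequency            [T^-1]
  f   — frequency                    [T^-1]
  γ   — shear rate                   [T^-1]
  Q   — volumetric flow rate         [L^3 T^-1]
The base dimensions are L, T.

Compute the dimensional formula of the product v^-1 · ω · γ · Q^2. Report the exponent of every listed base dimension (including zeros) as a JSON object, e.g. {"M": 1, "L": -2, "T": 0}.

Dimensional matrix (L×T by v×ω×f×γ×Q):
  L: [ 1  0  0  0  3]
  T: [-1 -1 -1 -1 -1]
  [L]: (-1)·1+(1)·0+(1)·0+(2)·3 = 5
  [T]: (-1)·-1+(1)·-1+(1)·-1+(2)·-1 = -3
⇒ L^5 T^-3

{"L": 5, "T": -3}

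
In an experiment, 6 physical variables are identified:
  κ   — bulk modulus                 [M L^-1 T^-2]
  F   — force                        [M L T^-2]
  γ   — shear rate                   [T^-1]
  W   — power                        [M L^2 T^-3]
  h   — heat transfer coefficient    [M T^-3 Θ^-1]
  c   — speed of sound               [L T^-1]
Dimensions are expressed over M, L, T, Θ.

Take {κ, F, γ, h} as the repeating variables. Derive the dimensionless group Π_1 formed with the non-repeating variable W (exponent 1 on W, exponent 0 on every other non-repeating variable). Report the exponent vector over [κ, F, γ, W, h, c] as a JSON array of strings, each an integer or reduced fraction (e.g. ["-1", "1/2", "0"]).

Dimensional matrix (M×L×T×Θ by κ×F×γ×W×h×c):
  M: [ 1  1  0  1  1  0]
  L: [-1  1  0  2  0  1]
  T: [-2 -2 -1 -3 -3 -1]
  Θ: [ 0  0  0  0 -1  0]
Row reduction gives pivot columns κ,F,γ,h; rank = 4
Pivot set = {κ,F,γ,h}, free = {W,c}
RREF:
  r0: [   1    0    0 -1/2    0 -1/2]
  r1: [   0    1    0  3/2    0  1/2]
  r2: [   0    0    1    1    0    1]
  r3: [   0    0    0    0    1    0]
Fix exponent of W at 1, c at 0; solve each RREF row for its pivot's exponent:
  r0: exp(κ) + (-1/2)·1 = 0 ⇒ exp(κ) = 1/2
  r1: exp(F) + (3/2)·1 = 0 ⇒ exp(F) = -3/2
  r2: exp(γ) + (1)·1 = 0 ⇒ exp(γ) = -1
  r3: exp(h) + (0)·1 = 0 ⇒ exp(h) = 0
Π_1 = κ^(1/2) · F^(-3/2) · γ^-1 · W

["1/2", "-3/2", "-1", "1", "0", "0"]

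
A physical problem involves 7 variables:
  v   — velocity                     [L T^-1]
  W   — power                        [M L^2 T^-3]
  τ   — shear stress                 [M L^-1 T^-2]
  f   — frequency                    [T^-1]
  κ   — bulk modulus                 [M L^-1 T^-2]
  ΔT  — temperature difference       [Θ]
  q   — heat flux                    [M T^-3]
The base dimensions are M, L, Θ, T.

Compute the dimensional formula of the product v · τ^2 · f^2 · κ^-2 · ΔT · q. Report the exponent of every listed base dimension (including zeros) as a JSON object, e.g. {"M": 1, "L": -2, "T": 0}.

{"M": 1, "L": 1, "Θ": 1, "T": -6}

Write exponents as rows M,L,Θ,T / cols v,W,τ,f,κ,ΔT,q:
  M: [ 0  1  1  0  1  0  1]
  L: [ 1  2 -1  0 -1  0  0]
  Θ: [ 0  0  0  0  0  1  0]
  T: [-1 -3 -2 -1 -2  0 -3]
  [M]: (1)·0+(2)·1+(2)·0+(-2)·1+(1)·0+(1)·1 = 1
  [L]: (1)·1+(2)·-1+(2)·0+(-2)·-1+(1)·0+(1)·0 = 1
  [Θ]: (1)·0+(2)·0+(2)·0+(-2)·0+(1)·1+(1)·0 = 1
  [T]: (1)·-1+(2)·-2+(2)·-1+(-2)·-2+(1)·0+(1)·-3 = -6
⇒ M L Θ T^-6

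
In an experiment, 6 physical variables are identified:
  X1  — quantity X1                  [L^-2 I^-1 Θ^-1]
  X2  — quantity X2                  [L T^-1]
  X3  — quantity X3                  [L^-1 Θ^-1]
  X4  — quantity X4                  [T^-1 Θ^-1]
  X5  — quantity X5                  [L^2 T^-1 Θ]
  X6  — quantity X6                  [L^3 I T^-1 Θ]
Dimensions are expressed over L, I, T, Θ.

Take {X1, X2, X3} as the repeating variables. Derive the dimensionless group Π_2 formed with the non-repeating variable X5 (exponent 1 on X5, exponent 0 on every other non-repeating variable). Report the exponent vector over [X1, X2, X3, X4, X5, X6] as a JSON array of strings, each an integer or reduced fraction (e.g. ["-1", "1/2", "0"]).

["0", "-1", "1", "0", "1", "0"]

Dimensional matrix (L×I×T×Θ by X1×X2×X3×X4×X5×X6):
  L: [-2  1 -1  0  2  3]
  I: [-1  0  0  0  0  1]
  T: [ 0 -1  0 -1 -1 -1]
  Θ: [-1  0 -1 -1  1  1]
RREF → pivots at {X1,X2,X3} ⇒ r = 3
Repeat: X1,X2,X3; free: X4,X5,X6
RREF:
  r0: [   1    0    0    0    0   -1]
  r1: [   0    1    0    1    1    1]
  r2: [   0    0    1    1   -1    0]
  r3: [   0    0    0    0    0    0]
Fix exponent of X5 at 1, X4 at 0, X6 at 0; solve each RREF row for its pivot's exponent:
  r0: exp(X1) + (0)·1 = 0 ⇒ exp(X1) = 0
  r1: exp(X2) + (1)·1 = 0 ⇒ exp(X2) = -1
  r2: exp(X3) + (-1)·1 = 0 ⇒ exp(X3) = 1
Π_2 = X2^-1 · X3 · X5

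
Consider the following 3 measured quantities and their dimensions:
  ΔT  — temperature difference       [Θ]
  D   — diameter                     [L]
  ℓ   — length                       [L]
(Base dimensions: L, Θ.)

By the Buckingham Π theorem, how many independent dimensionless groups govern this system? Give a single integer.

Exponent matrix [L,Θ] × [ΔT,D,ℓ]:
  L: [ 0  1  1]
  Θ: [ 1  0  0]
RREF → pivots at {ΔT,D} ⇒ r = 2
Π count = n − r = 3 − 2 = 1

1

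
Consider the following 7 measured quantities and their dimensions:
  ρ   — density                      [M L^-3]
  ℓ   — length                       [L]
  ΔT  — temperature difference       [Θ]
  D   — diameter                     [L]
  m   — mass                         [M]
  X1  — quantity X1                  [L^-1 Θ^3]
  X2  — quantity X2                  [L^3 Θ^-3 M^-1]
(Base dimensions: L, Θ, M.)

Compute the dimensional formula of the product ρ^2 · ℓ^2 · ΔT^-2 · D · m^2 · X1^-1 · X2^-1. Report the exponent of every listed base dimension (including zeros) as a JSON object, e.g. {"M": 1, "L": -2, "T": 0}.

{"L": -5, "Θ": -2, "M": 5}

Dimensional matrix (L×Θ×M by ρ×ℓ×ΔT×D×m×X1×X2):
  L: [-3  1  0  1  0 -1  3]
  Θ: [ 0  0  1  0  0  3 -3]
  M: [ 1  0  0  0  1  0 -1]
  [L]: (2)·-3+(2)·1+(-2)·0+(1)·1+(2)·0+(-1)·-1+(-1)·3 = -5
  [Θ]: (2)·0+(2)·0+(-2)·1+(1)·0+(2)·0+(-1)·3+(-1)·-3 = -2
  [M]: (2)·1+(2)·0+(-2)·0+(1)·0+(2)·1+(-1)·0+(-1)·-1 = 5
⇒ L^-5 Θ^-2 M^5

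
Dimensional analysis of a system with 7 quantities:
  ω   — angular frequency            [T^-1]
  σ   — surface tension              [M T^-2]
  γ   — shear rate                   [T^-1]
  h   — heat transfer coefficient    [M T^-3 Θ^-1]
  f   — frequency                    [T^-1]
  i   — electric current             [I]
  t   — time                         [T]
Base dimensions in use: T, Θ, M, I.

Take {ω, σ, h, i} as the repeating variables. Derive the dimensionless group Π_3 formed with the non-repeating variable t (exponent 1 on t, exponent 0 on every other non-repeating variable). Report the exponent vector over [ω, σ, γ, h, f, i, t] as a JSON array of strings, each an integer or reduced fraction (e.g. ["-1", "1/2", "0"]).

["1", "0", "0", "0", "0", "0", "1"]

Exponent matrix [T,Θ,M,I] × [ω,σ,γ,h,f,i,t]:
  T: [-1 -2 -1 -3 -1  0  1]
  Θ: [ 0  0  0 -1  0  0  0]
  M: [ 0  1  0  1  0  0  0]
  I: [ 0  0  0  0  0  1  0]
Row reduction gives pivot columns ω,σ,h,i; rank = 4
Pivot set = {ω,σ,h,i}, free = {γ,f,t}
RREF:
  r0: [   1    0    1    0    1    0   -1]
  r1: [   0    1    0    0    0    0    0]
  r2: [   0    0    0    1    0    0    0]
  r3: [   0    0    0    0    0    1    0]
Fix exponent of t at 1, γ at 0, f at 0; solve each RREF row for its pivot's exponent:
  r0: exp(ω) + (-1)·1 = 0 ⇒ exp(ω) = 1
  r1: exp(σ) + (0)·1 = 0 ⇒ exp(σ) = 0
  r2: exp(h) + (0)·1 = 0 ⇒ exp(h) = 0
  r3: exp(i) + (0)·1 = 0 ⇒ exp(i) = 0
Π_3 = ω · t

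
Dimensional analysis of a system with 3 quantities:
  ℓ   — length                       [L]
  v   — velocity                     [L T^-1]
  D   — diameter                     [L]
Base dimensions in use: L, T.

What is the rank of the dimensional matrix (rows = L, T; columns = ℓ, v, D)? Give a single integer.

Exponent matrix [L,T] × [ℓ,v,D]:
  L: [ 1  1  1]
  T: [ 0 -1  0]
Echelon form has 2 nonzero rows (pivots: ℓ,v)

2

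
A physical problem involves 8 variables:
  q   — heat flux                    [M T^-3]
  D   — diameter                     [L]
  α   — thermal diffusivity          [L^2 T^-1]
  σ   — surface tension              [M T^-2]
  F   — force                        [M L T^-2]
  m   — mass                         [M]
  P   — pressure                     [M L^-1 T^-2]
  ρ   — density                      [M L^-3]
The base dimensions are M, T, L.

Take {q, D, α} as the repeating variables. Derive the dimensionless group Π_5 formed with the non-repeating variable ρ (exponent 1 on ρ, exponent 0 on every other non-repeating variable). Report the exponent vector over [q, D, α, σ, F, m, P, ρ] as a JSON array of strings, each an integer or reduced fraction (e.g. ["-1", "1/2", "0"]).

["-1", "-3", "3", "0", "0", "0", "0", "1"]

Exponent matrix [M,T,L] × [q,D,α,σ,F,m,P,ρ]:
  M: [ 1  0  0  1  1  1  1  1]
  T: [-3  0 -1 -2 -2  0 -2  0]
  L: [ 0  1  2  0  1  0 -1 -3]
Row reduction gives pivot columns q,D,α; rank = 3
Pivot set = {q,D,α}, free = {σ,F,m,P,ρ}
RREF:
  r0: [   1    0    0    1    1    1    1    1]
  r1: [   0    1    0    2    3    6    1    3]
  r2: [   0    0    1   -1   -1   -3   -1   -3]
Fix exponent of ρ at 1, σ at 0, F at 0, m at 0, P at 0; solve each RREF row for its pivot's exponent:
  r0: exp(q) + (1)·1 = 0 ⇒ exp(q) = -1
  r1: exp(D) + (3)·1 = 0 ⇒ exp(D) = -3
  r2: exp(α) + (-3)·1 = 0 ⇒ exp(α) = 3
Π_5 = q^-1 · D^-3 · α^3 · ρ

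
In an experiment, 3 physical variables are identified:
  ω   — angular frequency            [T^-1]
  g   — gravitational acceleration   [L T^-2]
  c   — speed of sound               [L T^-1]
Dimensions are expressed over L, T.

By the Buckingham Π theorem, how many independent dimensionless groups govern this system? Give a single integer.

Dimensional matrix (L×T by ω×g×c):
  L: [ 0  1  1]
  T: [-1 -2 -1]
Row reduction gives pivot columns ω,g; rank = 2
Π count = n − r = 3 − 2 = 1

1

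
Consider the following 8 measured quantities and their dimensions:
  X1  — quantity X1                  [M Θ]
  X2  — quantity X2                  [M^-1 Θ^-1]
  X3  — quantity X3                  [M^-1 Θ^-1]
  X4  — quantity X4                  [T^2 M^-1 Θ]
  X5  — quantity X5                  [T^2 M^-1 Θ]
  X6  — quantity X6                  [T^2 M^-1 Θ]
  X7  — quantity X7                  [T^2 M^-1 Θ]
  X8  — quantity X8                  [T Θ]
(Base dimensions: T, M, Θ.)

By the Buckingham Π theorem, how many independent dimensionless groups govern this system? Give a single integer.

Exponent matrix [T,M,Θ] × [X1,X2,X3,X4,X5,X6,X7,X8]:
  T: [ 0  0  0  2  2  2  2  1]
  M: [ 1 -1 -1 -1 -1 -1 -1  0]
  Θ: [ 1 -1 -1  1  1  1  1  1]
Row reduction gives pivot columns X1,X4; rank = 2
8 vars − rank 2 = 6 Π groups

6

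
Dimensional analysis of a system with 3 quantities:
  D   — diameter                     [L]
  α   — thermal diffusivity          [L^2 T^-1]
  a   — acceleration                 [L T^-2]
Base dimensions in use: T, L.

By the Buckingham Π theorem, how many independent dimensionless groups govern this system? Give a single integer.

1

Write exponents as rows T,L / cols D,α,a:
  T: [ 0 -1 -2]
  L: [ 1  2  1]
Echelon form has 2 nonzero rows (pivots: D,α)
Π count = n − r = 3 − 2 = 1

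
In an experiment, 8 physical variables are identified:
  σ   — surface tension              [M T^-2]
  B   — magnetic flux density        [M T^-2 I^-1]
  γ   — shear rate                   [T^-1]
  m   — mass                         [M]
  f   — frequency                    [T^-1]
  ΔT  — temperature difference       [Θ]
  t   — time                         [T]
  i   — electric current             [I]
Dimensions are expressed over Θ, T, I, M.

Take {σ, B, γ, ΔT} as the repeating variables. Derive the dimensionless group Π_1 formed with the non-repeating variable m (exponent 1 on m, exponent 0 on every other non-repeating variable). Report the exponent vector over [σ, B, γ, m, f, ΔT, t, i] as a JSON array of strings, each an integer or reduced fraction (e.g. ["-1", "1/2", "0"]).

["-1", "0", "2", "1", "0", "0", "0", "0"]

Exponent matrix [Θ,T,I,M] × [σ,B,γ,m,f,ΔT,t,i]:
  Θ: [ 0  0  0  0  0  1  0  0]
  T: [-2 -2 -1  0 -1  0  1  0]
  I: [ 0 -1  0  0  0  0  0  1]
  M: [ 1  1  0  1  0  0  0  0]
RREF → pivots at {σ,B,γ,ΔT} ⇒ r = 4
Repeat: σ,B,γ,ΔT; free: m,f,t,i
RREF:
  r0: [   1    0    0    1    0    0    0    1]
  r1: [   0    1    0    0    0    0    0   -1]
  r2: [   0    0    1   -2    1    0   -1    0]
  r3: [   0    0    0    0    0    1    0    0]
Fix exponent of m at 1, f at 0, t at 0, i at 0; solve each RREF row for its pivot's exponent:
  r0: exp(σ) + (1)·1 = 0 ⇒ exp(σ) = -1
  r1: exp(B) + (0)·1 = 0 ⇒ exp(B) = 0
  r2: exp(γ) + (-2)·1 = 0 ⇒ exp(γ) = 2
  r3: exp(ΔT) + (0)·1 = 0 ⇒ exp(ΔT) = 0
Π_1 = σ^-1 · γ^2 · m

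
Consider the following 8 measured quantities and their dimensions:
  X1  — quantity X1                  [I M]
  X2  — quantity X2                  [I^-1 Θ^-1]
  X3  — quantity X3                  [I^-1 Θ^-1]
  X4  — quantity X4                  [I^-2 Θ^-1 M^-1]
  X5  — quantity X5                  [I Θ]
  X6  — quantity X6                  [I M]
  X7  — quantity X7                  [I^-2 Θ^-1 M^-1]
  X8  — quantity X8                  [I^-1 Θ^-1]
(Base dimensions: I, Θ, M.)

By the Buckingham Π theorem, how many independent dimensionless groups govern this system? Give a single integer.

6

Write exponents as rows I,Θ,M / cols X1,X2,X3,X4,X5,X6,X7,X8:
  I: [ 1 -1 -1 -2  1  1 -2 -1]
  Θ: [ 0 -1 -1 -1  1  0 -1 -1]
  M: [ 1  0  0 -1  0  1 -1  0]
Echelon form has 2 nonzero rows (pivots: X1,X2)
n=8, r=2 ⇒ 6 dimensionless groups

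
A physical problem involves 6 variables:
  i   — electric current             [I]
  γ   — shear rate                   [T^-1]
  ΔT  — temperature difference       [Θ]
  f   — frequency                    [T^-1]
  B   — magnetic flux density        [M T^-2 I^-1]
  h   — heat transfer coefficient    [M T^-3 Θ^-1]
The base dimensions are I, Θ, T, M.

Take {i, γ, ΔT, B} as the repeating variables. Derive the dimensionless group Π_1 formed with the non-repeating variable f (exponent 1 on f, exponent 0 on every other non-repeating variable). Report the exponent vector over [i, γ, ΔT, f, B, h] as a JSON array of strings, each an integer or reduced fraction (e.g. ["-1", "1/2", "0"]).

["0", "-1", "0", "1", "0", "0"]

Exponent matrix [I,Θ,T,M] × [i,γ,ΔT,f,B,h]:
  I: [ 1  0  0  0 -1  0]
  Θ: [ 0  0  1  0  0 -1]
  T: [ 0 -1  0 -1 -2 -3]
  M: [ 0  0  0  0  1  1]
RREF → pivots at {i,γ,ΔT,B} ⇒ r = 4
Pivot set = {i,γ,ΔT,B}, free = {f,h}
RREF:
  r0: [   1    0    0    0    0    1]
  r1: [   0    1    0    1    0    1]
  r2: [   0    0    1    0    0   -1]
  r3: [   0    0    0    0    1    1]
Fix exponent of f at 1, h at 0; solve each RREF row for its pivot's exponent:
  r0: exp(i) + (0)·1 = 0 ⇒ exp(i) = 0
  r1: exp(γ) + (1)·1 = 0 ⇒ exp(γ) = -1
  r2: exp(ΔT) + (0)·1 = 0 ⇒ exp(ΔT) = 0
  r3: exp(B) + (0)·1 = 0 ⇒ exp(B) = 0
Π_1 = γ^-1 · f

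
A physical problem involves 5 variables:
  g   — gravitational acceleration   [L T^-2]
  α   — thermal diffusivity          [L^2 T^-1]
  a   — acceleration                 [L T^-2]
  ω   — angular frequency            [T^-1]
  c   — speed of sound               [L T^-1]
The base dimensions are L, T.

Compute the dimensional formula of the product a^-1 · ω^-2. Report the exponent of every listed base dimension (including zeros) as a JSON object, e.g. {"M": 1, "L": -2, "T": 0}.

Exponent matrix [L,T] × [g,α,a,ω,c]:
  L: [ 1  2  1  0  1]
  T: [-2 -1 -2 -1 -1]
  [L]: (-1)·1+(-2)·0 = -1
  [T]: (-1)·-2+(-2)·-1 = 4
⇒ L^-1 T^4

{"L": -1, "T": 4}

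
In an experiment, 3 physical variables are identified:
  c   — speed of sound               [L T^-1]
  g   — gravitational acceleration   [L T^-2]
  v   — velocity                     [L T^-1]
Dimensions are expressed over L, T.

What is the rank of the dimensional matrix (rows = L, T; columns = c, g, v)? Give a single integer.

Write exponents as rows L,T / cols c,g,v:
  L: [ 1  1  1]
  T: [-1 -2 -1]
RREF → pivots at {c,g} ⇒ r = 2

2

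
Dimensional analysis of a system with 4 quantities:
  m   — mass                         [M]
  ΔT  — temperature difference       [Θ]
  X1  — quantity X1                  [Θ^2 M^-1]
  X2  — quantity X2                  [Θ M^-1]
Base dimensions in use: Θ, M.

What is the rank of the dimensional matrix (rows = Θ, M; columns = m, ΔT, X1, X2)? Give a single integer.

2

Exponent matrix [Θ,M] × [m,ΔT,X1,X2]:
  Θ: [ 0  1  2  1]
  M: [ 1  0 -1 -1]
Echelon form has 2 nonzero rows (pivots: m,ΔT)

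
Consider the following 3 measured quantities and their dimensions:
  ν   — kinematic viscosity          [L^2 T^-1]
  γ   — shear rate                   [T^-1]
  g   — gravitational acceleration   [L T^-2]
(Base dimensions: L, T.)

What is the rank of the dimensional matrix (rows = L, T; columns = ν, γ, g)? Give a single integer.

2

Write exponents as rows L,T / cols ν,γ,g:
  L: [ 2  0  1]
  T: [-1 -1 -2]
Row reduction gives pivot columns ν,γ; rank = 2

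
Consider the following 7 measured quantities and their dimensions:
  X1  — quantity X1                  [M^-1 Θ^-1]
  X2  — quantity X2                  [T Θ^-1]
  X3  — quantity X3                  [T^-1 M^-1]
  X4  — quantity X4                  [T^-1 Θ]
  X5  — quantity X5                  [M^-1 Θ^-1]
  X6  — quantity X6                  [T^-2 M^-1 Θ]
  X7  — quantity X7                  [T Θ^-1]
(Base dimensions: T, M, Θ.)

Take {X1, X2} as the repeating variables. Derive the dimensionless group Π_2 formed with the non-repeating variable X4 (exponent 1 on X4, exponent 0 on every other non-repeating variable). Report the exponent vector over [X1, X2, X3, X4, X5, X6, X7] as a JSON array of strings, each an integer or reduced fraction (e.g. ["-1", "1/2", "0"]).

["0", "1", "0", "1", "0", "0", "0"]

Exponent matrix [T,M,Θ] × [X1,X2,X3,X4,X5,X6,X7]:
  T: [ 0  1 -1 -1  0 -2  1]
  M: [-1  0 -1  0 -1 -1  0]
  Θ: [-1 -1  0  1 -1  1 -1]
Row reduction gives pivot columns X1,X2; rank = 2
Pivot set = {X1,X2}, free = {X3,X4,X5,X6,X7}
RREF:
  r0: [   1    0    1    0    1    1    0]
  r1: [   0    1   -1   -1    0   -2    1]
  r2: [   0    0    0    0    0    0    0]
Fix exponent of X4 at 1, X3 at 0, X5 at 0, X6 at 0, X7 at 0; solve each RREF row for its pivot's exponent:
  r0: exp(X1) + (0)·1 = 0 ⇒ exp(X1) = 0
  r1: exp(X2) + (-1)·1 = 0 ⇒ exp(X2) = 1
Π_2 = X2 · X4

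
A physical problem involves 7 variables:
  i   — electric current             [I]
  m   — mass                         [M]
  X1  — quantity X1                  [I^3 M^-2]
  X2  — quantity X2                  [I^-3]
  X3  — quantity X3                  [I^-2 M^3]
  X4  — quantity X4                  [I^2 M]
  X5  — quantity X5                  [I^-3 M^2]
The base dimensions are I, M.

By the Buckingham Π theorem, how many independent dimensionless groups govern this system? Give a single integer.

Exponent matrix [I,M] × [i,m,X1,X2,X3,X4,X5]:
  I: [ 1  0  3 -3 -2  2 -3]
  M: [ 0  1 -2  0  3  1  2]
Echelon form has 2 nonzero rows (pivots: i,m)
Π count = n − r = 7 − 2 = 5

5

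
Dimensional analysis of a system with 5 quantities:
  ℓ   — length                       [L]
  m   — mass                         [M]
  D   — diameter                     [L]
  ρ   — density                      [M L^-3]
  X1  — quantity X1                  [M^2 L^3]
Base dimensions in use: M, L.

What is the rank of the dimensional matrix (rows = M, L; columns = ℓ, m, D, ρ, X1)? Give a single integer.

Exponent matrix [M,L] × [ℓ,m,D,ρ,X1]:
  M: [ 0  1  0  1  2]
  L: [ 1  0  1 -3  3]
Row reduction gives pivot columns ℓ,m; rank = 2

2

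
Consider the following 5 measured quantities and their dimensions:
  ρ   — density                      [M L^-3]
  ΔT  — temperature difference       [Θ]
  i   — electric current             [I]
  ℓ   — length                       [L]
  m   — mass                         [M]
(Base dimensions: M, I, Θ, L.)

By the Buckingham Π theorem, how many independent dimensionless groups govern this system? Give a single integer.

Write exponents as rows M,I,Θ,L / cols ρ,ΔT,i,ℓ,m:
  M: [ 1  0  0  0  1]
  I: [ 0  0  1  0  0]
  Θ: [ 0  1  0  0  0]
  L: [-3  0  0  1  0]
Row reduction gives pivot columns ρ,ΔT,i,ℓ; rank = 4
Π count = n − r = 5 − 4 = 1

1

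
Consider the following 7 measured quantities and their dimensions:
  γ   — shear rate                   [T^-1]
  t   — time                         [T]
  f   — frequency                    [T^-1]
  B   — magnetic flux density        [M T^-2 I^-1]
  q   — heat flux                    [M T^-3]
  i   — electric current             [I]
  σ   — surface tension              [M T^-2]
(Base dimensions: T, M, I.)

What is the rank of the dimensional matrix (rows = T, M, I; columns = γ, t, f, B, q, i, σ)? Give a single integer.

3

Write exponents as rows T,M,I / cols γ,t,f,B,q,i,σ:
  T: [-1  1 -1 -2 -3  0 -2]
  M: [ 0  0  0  1  1  0  1]
  I: [ 0  0  0 -1  0  1  0]
RREF → pivots at {γ,B,q} ⇒ r = 3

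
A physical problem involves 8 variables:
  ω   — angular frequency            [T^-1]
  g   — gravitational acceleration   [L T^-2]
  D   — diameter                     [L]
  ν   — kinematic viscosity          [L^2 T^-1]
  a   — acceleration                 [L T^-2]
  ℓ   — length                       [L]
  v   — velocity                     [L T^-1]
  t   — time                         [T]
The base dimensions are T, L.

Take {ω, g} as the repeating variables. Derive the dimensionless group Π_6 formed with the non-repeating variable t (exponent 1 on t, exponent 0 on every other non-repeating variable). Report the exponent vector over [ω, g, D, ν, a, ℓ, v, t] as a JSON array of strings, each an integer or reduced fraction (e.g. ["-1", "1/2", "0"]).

Exponent matrix [T,L] × [ω,g,D,ν,a,ℓ,v,t]:
  T: [-1 -2  0 -1 -2  0 -1  1]
  L: [ 0  1  1  2  1  1  1  0]
RREF → pivots at {ω,g} ⇒ r = 2
Repeat: ω,g; free: D,ν,a,ℓ,v,t
RREF:
  r0: [   1    0   -2   -3    0   -2   -1   -1]
  r1: [   0    1    1    2    1    1    1    0]
Fix exponent of t at 1, D at 0, ν at 0, a at 0, ℓ at 0, v at 0; solve each RREF row for its pivot's exponent:
  r0: exp(ω) + (-1)·1 = 0 ⇒ exp(ω) = 1
  r1: exp(g) + (0)·1 = 0 ⇒ exp(g) = 0
Π_6 = ω · t

["1", "0", "0", "0", "0", "0", "0", "1"]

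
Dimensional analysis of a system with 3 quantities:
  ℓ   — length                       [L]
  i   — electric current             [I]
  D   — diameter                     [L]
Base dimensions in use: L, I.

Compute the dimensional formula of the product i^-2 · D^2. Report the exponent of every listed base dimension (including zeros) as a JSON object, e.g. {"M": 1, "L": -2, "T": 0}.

{"L": 2, "I": -2}

Dimensional matrix (L×I by ℓ×i×D):
  L: [ 1  0  1]
  I: [ 0  1  0]
  [L]: (-2)·0+(2)·1 = 2
  [I]: (-2)·1+(2)·0 = -2
⇒ L^2 I^-2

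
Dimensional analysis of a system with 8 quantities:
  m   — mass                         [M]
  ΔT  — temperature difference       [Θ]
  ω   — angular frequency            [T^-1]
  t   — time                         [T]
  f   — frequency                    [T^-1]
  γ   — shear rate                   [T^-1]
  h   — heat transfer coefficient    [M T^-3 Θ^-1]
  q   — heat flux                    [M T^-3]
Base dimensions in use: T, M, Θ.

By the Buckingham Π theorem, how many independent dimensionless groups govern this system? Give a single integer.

Dimensional matrix (T×M×Θ by m×ΔT×ω×t×f×γ×h×q):
  T: [ 0  0 -1  1 -1 -1 -3 -3]
  M: [ 1  0  0  0  0  0  1  1]
  Θ: [ 0  1  0  0  0  0 -1  0]
RREF → pivots at {m,ΔT,ω} ⇒ r = 3
8 vars − rank 3 = 5 Π groups

5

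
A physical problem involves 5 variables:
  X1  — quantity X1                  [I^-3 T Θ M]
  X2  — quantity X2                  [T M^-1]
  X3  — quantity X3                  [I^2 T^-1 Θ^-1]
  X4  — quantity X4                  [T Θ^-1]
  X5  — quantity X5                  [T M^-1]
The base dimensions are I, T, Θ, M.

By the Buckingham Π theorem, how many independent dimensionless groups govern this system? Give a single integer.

2

Exponent matrix [I,T,Θ,M] × [X1,X2,X3,X4,X5]:
  I: [-3  0  2  0  0]
  T: [ 1  1 -1  1  1]
  Θ: [ 1  0 -1 -1  0]
  M: [ 1 -1  0  0 -1]
Echelon form has 3 nonzero rows (pivots: X1,X2,X3)
5 vars − rank 3 = 2 Π groups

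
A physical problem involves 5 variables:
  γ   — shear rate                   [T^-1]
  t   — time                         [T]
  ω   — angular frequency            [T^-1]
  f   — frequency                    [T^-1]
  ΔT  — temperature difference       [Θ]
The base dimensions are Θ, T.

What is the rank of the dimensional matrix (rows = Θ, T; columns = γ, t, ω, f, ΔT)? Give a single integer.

Dimensional matrix (Θ×T by γ×t×ω×f×ΔT):
  Θ: [ 0  0  0  0  1]
  T: [-1  1 -1 -1  0]
RREF → pivots at {γ,ΔT} ⇒ r = 2

2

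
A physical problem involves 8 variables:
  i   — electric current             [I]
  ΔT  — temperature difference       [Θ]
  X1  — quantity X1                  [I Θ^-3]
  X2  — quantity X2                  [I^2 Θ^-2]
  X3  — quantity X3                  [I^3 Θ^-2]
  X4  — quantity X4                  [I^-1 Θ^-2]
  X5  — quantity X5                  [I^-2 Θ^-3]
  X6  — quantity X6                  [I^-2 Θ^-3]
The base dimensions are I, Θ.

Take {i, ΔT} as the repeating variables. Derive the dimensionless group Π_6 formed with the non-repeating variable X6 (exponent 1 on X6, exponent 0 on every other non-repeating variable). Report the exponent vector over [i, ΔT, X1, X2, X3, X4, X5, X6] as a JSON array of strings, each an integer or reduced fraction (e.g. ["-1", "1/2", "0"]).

Exponent matrix [I,Θ] × [i,ΔT,X1,X2,X3,X4,X5,X6]:
  I: [ 1  0  1  2  3 -1 -2 -2]
  Θ: [ 0  1 -3 -2 -2 -2 -3 -3]
Echelon form has 2 nonzero rows (pivots: i,ΔT)
Repeat: i,ΔT; free: X1,X2,X3,X4,X5,X6
RREF:
  r0: [   1    0    1    2    3   -1   -2   -2]
  r1: [   0    1   -3   -2   -2   -2   -3   -3]
Fix exponent of X6 at 1, X1 at 0, X2 at 0, X3 at 0, X4 at 0, X5 at 0; solve each RREF row for its pivot's exponent:
  r0: exp(i) + (-2)·1 = 0 ⇒ exp(i) = 2
  r1: exp(ΔT) + (-3)·1 = 0 ⇒ exp(ΔT) = 3
Π_6 = i^2 · ΔT^3 · X6

["2", "3", "0", "0", "0", "0", "0", "1"]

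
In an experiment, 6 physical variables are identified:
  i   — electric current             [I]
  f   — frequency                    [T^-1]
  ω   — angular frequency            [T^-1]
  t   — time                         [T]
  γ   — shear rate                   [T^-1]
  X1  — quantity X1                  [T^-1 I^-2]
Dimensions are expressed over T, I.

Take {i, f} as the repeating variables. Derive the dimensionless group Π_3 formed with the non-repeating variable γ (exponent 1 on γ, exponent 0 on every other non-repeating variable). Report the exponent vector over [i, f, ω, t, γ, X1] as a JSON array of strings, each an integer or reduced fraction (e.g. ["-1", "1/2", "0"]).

Write exponents as rows T,I / cols i,f,ω,t,γ,X1:
  T: [ 0 -1 -1  1 -1 -1]
  I: [ 1  0  0  0  0 -2]
Row reduction gives pivot columns i,f; rank = 2
Repeat: i,f; free: ω,t,γ,X1
RREF:
  r0: [   1    0    0    0    0   -2]
  r1: [   0    1    1   -1    1    1]
Fix exponent of γ at 1, ω at 0, t at 0, X1 at 0; solve each RREF row for its pivot's exponent:
  r0: exp(i) + (0)·1 = 0 ⇒ exp(i) = 0
  r1: exp(f) + (1)·1 = 0 ⇒ exp(f) = -1
Π_3 = f^-1 · γ

["0", "-1", "0", "0", "1", "0"]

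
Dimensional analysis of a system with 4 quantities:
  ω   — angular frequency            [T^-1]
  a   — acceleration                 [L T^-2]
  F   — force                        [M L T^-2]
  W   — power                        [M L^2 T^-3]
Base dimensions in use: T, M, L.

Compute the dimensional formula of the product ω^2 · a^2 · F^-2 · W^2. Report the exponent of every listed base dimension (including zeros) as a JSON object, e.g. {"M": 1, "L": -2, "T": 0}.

{"T": -8, "M": 0, "L": 4}

Dimensional matrix (T×M×L by ω×a×F×W):
  T: [-1 -2 -2 -3]
  M: [ 0  0  1  1]
  L: [ 0  1  1  2]
  [T]: (2)·-1+(2)·-2+(-2)·-2+(2)·-3 = -8
  [M]: (2)·0+(2)·0+(-2)·1+(2)·1 = 0
  [L]: (2)·0+(2)·1+(-2)·1+(2)·2 = 4
⇒ T^-8 L^4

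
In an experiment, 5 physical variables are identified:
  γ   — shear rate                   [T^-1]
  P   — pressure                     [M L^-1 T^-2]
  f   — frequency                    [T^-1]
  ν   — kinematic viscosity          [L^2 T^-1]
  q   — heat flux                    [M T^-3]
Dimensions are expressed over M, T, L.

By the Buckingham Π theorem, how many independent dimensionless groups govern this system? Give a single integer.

2

Write exponents as rows M,T,L / cols γ,P,f,ν,q:
  M: [ 0  1  0  0  1]
  T: [-1 -2 -1 -1 -3]
  L: [ 0 -1  0  2  0]
Row reduction gives pivot columns γ,P,ν; rank = 3
5 vars − rank 3 = 2 Π groups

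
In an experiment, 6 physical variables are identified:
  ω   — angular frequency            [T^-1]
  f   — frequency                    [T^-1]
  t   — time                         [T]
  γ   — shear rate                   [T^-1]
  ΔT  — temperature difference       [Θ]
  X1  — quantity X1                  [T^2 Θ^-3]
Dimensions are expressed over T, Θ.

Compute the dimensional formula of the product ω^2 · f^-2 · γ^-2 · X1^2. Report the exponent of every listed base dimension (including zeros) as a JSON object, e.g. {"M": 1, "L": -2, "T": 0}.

{"T": 6, "Θ": -6}

Dimensional matrix (T×Θ by ω×f×t×γ×ΔT×X1):
  T: [-1 -1  1 -1  0  2]
  Θ: [ 0  0  0  0  1 -3]
  [T]: (2)·-1+(-2)·-1+(-2)·-1+(2)·2 = 6
  [Θ]: (2)·0+(-2)·0+(-2)·0+(2)·-3 = -6
⇒ T^6 Θ^-6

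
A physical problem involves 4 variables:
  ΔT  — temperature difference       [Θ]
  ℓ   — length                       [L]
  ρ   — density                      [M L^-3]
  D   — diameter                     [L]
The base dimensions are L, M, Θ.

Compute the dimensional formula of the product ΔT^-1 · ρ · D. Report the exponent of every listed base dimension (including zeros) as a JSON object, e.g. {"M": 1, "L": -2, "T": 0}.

Dimensional matrix (L×M×Θ by ΔT×ℓ×ρ×D):
  L: [ 0  1 -3  1]
  M: [ 0  0  1  0]
  Θ: [ 1  0  0  0]
  [L]: (-1)·0+(1)·-3+(1)·1 = -2
  [M]: (-1)·0+(1)·1+(1)·0 = 1
  [Θ]: (-1)·1+(1)·0+(1)·0 = -1
⇒ L^-2 M Θ^-1

{"L": -2, "M": 1, "Θ": -1}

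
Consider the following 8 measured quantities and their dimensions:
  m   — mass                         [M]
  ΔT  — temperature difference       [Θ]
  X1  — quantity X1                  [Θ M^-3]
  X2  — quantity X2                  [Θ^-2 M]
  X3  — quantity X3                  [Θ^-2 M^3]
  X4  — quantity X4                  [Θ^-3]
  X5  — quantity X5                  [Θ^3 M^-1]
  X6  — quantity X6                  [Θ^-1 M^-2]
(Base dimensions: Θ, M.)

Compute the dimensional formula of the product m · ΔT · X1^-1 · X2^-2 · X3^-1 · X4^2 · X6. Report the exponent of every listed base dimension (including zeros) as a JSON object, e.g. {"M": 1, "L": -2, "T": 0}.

Write exponents as rows Θ,M / cols m,ΔT,X1,X2,X3,X4,X5,X6:
  Θ: [ 0  1  1 -2 -2 -3  3 -1]
  M: [ 1  0 -3  1  3  0 -1 -2]
  [Θ]: (1)·0+(1)·1+(-1)·1+(-2)·-2+(-1)·-2+(2)·-3+(1)·-1 = -1
  [M]: (1)·1+(1)·0+(-1)·-3+(-2)·1+(-1)·3+(2)·0+(1)·-2 = -3
⇒ Θ^-1 M^-3

{"Θ": -1, "M": -3}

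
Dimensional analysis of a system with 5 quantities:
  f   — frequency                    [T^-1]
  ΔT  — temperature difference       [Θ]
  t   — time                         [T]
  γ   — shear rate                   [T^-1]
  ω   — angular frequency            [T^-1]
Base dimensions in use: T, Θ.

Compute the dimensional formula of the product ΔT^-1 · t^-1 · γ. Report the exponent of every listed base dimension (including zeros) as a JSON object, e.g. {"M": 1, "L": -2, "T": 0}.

{"T": -2, "Θ": -1}

Dimensional matrix (T×Θ by f×ΔT×t×γ×ω):
  T: [-1  0  1 -1 -1]
  Θ: [ 0  1  0  0  0]
  [T]: (-1)·0+(-1)·1+(1)·-1 = -2
  [Θ]: (-1)·1+(-1)·0+(1)·0 = -1
⇒ T^-2 Θ^-1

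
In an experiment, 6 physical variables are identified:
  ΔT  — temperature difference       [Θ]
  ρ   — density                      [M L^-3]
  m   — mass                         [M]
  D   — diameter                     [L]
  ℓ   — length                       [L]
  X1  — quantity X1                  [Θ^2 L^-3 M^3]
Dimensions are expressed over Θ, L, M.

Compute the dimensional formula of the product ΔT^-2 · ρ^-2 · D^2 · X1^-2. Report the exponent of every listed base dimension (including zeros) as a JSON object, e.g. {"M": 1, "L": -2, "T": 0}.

{"Θ": -6, "L": 14, "M": -8}

Exponent matrix [Θ,L,M] × [ΔT,ρ,m,D,ℓ,X1]:
  Θ: [ 1  0  0  0  0  2]
  L: [ 0 -3  0  1  1 -3]
  M: [ 0  1  1  0  0  3]
  [Θ]: (-2)·1+(-2)·0+(2)·0+(-2)·2 = -6
  [L]: (-2)·0+(-2)·-3+(2)·1+(-2)·-3 = 14
  [M]: (-2)·0+(-2)·1+(2)·0+(-2)·3 = -8
⇒ Θ^-6 L^14 M^-8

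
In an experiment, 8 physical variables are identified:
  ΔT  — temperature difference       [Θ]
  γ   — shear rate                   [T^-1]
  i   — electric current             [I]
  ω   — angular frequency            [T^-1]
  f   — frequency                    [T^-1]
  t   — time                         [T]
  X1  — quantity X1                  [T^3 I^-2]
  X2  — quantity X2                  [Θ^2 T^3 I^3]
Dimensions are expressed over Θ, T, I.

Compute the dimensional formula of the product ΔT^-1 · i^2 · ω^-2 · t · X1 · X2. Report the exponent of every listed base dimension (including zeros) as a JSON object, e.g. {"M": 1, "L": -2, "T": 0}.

{"Θ": 1, "T": 9, "I": 3}

Exponent matrix [Θ,T,I] × [ΔT,γ,i,ω,f,t,X1,X2]:
  Θ: [ 1  0  0  0  0  0  0  2]
  T: [ 0 -1  0 -1 -1  1  3  3]
  I: [ 0  0  1  0  0  0 -2  3]
  [Θ]: (-1)·1+(2)·0+(-2)·0+(1)·0+(1)·0+(1)·2 = 1
  [T]: (-1)·0+(2)·0+(-2)·-1+(1)·1+(1)·3+(1)·3 = 9
  [I]: (-1)·0+(2)·1+(-2)·0+(1)·0+(1)·-2+(1)·3 = 3
⇒ Θ T^9 I^3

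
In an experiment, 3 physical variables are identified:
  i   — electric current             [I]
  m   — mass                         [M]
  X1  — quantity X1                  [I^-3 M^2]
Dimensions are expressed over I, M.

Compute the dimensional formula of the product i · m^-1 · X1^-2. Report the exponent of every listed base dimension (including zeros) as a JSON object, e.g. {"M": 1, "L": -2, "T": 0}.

{"I": 7, "M": -5}

Write exponents as rows I,M / cols i,m,X1:
  I: [ 1  0 -3]
  M: [ 0  1  2]
  [I]: (1)·1+(-1)·0+(-2)·-3 = 7
  [M]: (1)·0+(-1)·1+(-2)·2 = -5
⇒ I^7 M^-5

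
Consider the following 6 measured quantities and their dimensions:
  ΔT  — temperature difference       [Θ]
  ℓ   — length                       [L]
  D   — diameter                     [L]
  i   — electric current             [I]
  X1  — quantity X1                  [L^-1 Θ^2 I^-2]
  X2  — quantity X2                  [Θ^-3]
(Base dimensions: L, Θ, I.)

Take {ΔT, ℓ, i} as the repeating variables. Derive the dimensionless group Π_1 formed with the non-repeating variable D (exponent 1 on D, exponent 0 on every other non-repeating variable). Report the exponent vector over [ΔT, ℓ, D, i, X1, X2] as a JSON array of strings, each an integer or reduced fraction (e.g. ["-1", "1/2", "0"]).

Write exponents as rows L,Θ,I / cols ΔT,ℓ,D,i,X1,X2:
  L: [ 0  1  1  0 -1  0]
  Θ: [ 1  0  0  0  2 -3]
  I: [ 0  0  0  1 -2  0]
Echelon form has 3 nonzero rows (pivots: ΔT,ℓ,i)
Repeat: ΔT,ℓ,i; free: D,X1,X2
RREF:
  r0: [   1    0    0    0    2   -3]
  r1: [   0    1    1    0   -1    0]
  r2: [   0    0    0    1   -2    0]
Fix exponent of D at 1, X1 at 0, X2 at 0; solve each RREF row for its pivot's exponent:
  r0: exp(ΔT) + (0)·1 = 0 ⇒ exp(ΔT) = 0
  r1: exp(ℓ) + (1)·1 = 0 ⇒ exp(ℓ) = -1
  r2: exp(i) + (0)·1 = 0 ⇒ exp(i) = 0
Π_1 = ℓ^-1 · D

["0", "-1", "1", "0", "0", "0"]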